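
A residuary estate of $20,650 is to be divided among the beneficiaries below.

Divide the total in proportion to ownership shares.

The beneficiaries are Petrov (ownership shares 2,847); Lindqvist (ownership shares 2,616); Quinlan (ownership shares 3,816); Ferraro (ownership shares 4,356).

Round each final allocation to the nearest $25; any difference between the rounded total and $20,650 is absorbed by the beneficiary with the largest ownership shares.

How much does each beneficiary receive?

Petrov: $4,300 · Lindqvist: $3,950 · Quinlan: $5,775 · Ferraro: $6,625

Combined ownership shares = 2,847 + 2,616 + 3,816 + 4,356 = 13,635.
Proportional shares: Petrov 4,311.74; Lindqvist 3,961.89; Quinlan 5,779.27; Ferraro 6,597.10.
At nearest $25: Petrov $4,300; Lindqvist $3,950; Quinlan $5,775; Ferraro $6,600. Sum = $20,625.
Difference $20,650 − $20,625 = +$25 applied to largest ownership shares (Ferraro): Ferraro becomes $6,625.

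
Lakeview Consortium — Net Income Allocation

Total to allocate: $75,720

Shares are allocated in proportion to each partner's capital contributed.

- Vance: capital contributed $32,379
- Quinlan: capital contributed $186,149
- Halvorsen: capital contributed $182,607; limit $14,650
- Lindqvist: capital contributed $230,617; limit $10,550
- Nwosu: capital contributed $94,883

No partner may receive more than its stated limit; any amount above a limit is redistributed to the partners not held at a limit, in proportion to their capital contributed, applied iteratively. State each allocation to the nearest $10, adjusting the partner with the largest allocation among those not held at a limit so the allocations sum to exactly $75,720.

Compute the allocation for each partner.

Combined capital contributed = 726,635.
Pro-rata shares before constraints: Vance 3,374.10; Quinlan 19,397.91; Halvorsen 19,028.81; Lindqvist 24,031.76; Nwosu 9,887.41.
Cap binds for Halvorsen ($14,650), Lindqvist ($10,550); residual $50,520 reallocated over remaining capital contributed 313,411.
Redistributed shares: Vance 5,219.30 → $5,220; Quinlan 30,006.12 → $30,010; Nwosu 15,294.58 → $15,290.

Vance: $5,220 · Quinlan: $30,010 · Halvorsen: $14,650 · Lindqvist: $10,550 · Nwosu: $15,290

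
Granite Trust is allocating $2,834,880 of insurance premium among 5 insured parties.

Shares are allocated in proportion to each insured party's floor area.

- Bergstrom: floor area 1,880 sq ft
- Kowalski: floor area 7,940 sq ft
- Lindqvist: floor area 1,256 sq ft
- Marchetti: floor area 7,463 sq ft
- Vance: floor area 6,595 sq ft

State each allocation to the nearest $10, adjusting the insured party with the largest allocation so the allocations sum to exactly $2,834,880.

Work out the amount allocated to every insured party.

Bergstrom: $212,050 | Kowalski: $895,550 | Lindqvist: $141,670 | Marchetti: $841,760 | Vance: $743,850

Total floor area = 25,134.
Pro-rata amounts: Bergstrom 1,880/25,134 × $2,834,880 = 212,046.41; Kowalski 7,940/25,134 × $2,834,880 = 895,557.70; Lindqvist 1,256/25,134 × $2,834,880 = 141,665.05; Marchetti 7,463/25,134 × $2,834,880 = 841,756.56; Vance 6,595/25,134 × $2,834,880 = 743,854.29.
After rounding ($10): Bergstrom $212,050; Kowalski $895,560; Lindqvist $141,670; Marchetti $841,760; Vance $743,850. Sum = $2,834,890.
Difference $2,834,880 − $2,834,890 = −$10 applied to largest allocation (Kowalski): Kowalski becomes $895,550.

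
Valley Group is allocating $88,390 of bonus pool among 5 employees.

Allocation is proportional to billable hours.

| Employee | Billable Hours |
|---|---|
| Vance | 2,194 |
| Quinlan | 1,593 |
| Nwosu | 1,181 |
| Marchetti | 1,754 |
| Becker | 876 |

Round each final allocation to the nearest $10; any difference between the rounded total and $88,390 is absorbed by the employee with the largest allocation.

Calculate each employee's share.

Billable hours total: 7,598.
Pro-rata amounts: Vance 2,194/7,598 × $88,390 = 25,523.51; Quinlan 1,593/7,598 × $88,390 = 18,531.89; Nwosu 1,181/7,598 × $88,390 = 13,738.96; Marchetti 1,754/7,598 × $88,390 = 20,404.85; Becker 876/7,598 × $88,390 = 10,190.79.
After rounding ($10): Vance $25,520; Quinlan $18,530; Nwosu $13,740; Marchetti $20,400; Becker $10,190. Sum = $88,380.
Difference $88,390 − $88,380 = +$10 applied to largest allocation (Vance): Vance becomes $25,530.

Vance: $25,530; Quinlan: $18,530; Nwosu: $13,740; Marchetti: $20,400; Becker: $10,190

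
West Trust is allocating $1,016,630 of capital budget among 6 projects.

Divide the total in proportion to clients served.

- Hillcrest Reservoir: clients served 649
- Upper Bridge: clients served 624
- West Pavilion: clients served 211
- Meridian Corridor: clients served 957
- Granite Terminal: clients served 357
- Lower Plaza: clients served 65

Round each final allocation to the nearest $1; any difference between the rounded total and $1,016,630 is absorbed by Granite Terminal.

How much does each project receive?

Hillcrest Reservoir: $230,455 | Upper Bridge: $221,578 | West Pavilion: $74,925 | Meridian Corridor: $339,824 | Granite Terminal: $126,767 | Lower Plaza: $23,081

Combined clients served = 2,863.
Raw shares: Hillcrest Reservoir 649/2,863 × $1,016,630 = 230,455.07; Upper Bridge 624/2,863 × $1,016,630 = 221,577.76; West Pavilion 211/2,863 × $1,016,630 = 74,924.53; Meridian Corridor 957/2,863 × $1,016,630 = 339,823.58; Granite Terminal 357/2,863 × $1,016,630 = 126,768.04; Lower Plaza 65/2,863 × $1,016,630 = 23,081.02.
Rounded to nearest $1: Hillcrest Reservoir $230,455; Upper Bridge $221,578; West Pavilion $74,925; Meridian Corridor $339,824; Granite Terminal $126,768; Lower Plaza $23,081. Sum = $1,016,631.
Difference $1,016,630 − $1,016,631 = −$1 applied to Granite Terminal: Granite Terminal becomes $126,767.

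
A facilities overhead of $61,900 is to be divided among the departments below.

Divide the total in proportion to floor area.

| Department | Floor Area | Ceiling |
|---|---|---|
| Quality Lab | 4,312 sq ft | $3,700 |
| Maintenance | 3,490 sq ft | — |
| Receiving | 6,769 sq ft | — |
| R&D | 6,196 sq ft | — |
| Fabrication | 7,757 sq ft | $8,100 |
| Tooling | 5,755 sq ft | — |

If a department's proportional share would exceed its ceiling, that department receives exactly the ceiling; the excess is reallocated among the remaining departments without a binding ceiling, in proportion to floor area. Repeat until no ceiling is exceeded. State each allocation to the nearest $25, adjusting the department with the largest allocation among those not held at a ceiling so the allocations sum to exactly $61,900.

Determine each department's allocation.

Quality Lab: $3,700; Maintenance: $7,875; Receiving: $15,275; R&D: $13,975; Fabrication: $8,100; Tooling: $12,975

Combined floor area = 34,279.
Pro-rata shares before constraints: Quality Lab 7,786.48; Maintenance 6,302.14; Receiving 12,223.26; R&D 11,188.55; Fabrication 14,007.36; Tooling 10,392.21.
Cap binds for Quality Lab ($3,700), Fabrication ($8,100); balance $50,100 reallocated over remaining floor area 22,210.
Redistributed shares: Maintenance 7,872.53 → $7,875; Receiving 15,269.11 → $15,275; R&D 13,976.57 → $13,975; Tooling 12,981.79 → $12,975.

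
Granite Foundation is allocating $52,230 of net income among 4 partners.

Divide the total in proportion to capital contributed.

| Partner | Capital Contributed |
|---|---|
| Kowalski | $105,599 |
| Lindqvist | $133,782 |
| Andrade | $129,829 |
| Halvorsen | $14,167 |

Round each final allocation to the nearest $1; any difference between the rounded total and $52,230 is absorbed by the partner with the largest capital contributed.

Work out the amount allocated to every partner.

Sum of capital contributed: 383,377.
Raw shares: Kowalski 105,599/383,377 × $52,230 = 14,386.45; Lindqvist 133,782/383,377 × $52,230 = 18,226.01; Andrade 129,829/383,377 × $52,230 = 17,687.47; Halvorsen 14,167/383,377 × $52,230 = 1,930.06.
At nearest $1: Kowalski $14,386; Lindqvist $18,226; Andrade $17,687; Halvorsen $1,930. Sum = $52,229.
Difference $52,230 − $52,229 = +$1 applied to largest capital contributed (Lindqvist): Lindqvist becomes $18,227.

Kowalski: $14,386; Lindqvist: $18,227; Andrade: $17,687; Halvorsen: $1,930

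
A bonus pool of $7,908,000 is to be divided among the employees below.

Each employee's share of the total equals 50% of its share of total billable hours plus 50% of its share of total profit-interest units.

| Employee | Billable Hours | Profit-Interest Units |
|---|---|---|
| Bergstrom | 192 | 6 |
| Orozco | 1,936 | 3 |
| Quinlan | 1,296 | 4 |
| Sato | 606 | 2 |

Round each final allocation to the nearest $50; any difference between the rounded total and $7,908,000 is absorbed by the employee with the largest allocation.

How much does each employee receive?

Totals — billable hours 4,030, profit-interest units 15.
Combined weights (50% billable hours + 50% profit-interest units): Bergstrom 0.2238; Orozco 0.3402; Quinlan 0.2941; Sato 0.1419.
Pro-rata amounts: Bergstrom 1,769,979.16; Orozco 2,690,289.83; Quinlan 2,325,959.31; Sato 1,121,771.71.
At nearest $50: Bergstrom $1,770,000; Orozco $2,690,300; Quinlan $2,325,950; Sato $1,121,750. Sum = $7,908,000.
Rounded total matches; no reconciliation needed.

Bergstrom: $1,770,000; Orozco: $2,690,300; Quinlan: $2,325,950; Sato: $1,121,750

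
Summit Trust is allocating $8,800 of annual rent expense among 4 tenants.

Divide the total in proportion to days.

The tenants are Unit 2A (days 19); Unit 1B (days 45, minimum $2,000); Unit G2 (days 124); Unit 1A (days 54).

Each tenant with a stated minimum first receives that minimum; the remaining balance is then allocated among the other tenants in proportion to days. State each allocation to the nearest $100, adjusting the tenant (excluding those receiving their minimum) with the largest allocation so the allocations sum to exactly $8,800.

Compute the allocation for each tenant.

Minimums first: Unit 1B $2,000. Residual $6,800.
Residual split over remaining days 197: Unit 2A 655.84 → $700; Unit G2 4,280.20 → $4,300; Unit 1A 1,863.96 → $1,900.
Rounding difference −$100 applied to Unit G2 → $4,200.

Unit 2A: $700 | Unit 1B: $2,000 | Unit G2: $4,200 | Unit 1A: $1,900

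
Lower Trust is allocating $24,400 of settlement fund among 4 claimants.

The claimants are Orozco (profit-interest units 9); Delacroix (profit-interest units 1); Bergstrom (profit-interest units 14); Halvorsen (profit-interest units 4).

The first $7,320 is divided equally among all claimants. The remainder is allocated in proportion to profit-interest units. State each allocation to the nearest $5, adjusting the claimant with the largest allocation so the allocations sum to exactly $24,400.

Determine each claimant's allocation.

Orozco: $7,320; Delacroix: $2,440; Bergstrom: $10,370; Halvorsen: $4,270

$7,320 shared equally gives $1,830 per claimant.
Remainder $17,080 by profit-interest units (total 28): Orozco 5,490.00 → $5,490; Delacroix 610.00 → $610; Bergstrom 8,540.00 → $8,540; Halvorsen 2,440.00 → $2,440.
Totals: Orozco $1,830 + $5,490 = $7,320; Delacroix $1,830 + $610 = $2,440; Bergstrom $1,830 + $8,540 = $10,370; Halvorsen $1,830 + $2,440 = $4,270.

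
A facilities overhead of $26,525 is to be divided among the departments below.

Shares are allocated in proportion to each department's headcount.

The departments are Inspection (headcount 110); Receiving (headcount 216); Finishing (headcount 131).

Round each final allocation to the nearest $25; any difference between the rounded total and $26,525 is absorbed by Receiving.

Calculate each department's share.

Combined headcount = 457.
Unrounded shares: Inspection 110/457 × $26,525 = 6,384.57; Receiving 216/457 × $26,525 = 12,536.98; Finishing 131/457 × $26,525 = 7,603.45.
After rounding ($25): Inspection $6,375; Receiving $12,525; Finishing $7,600. Sum = $26,500.
Difference $26,525 − $26,500 = +$25 applied to Receiving: Receiving becomes $12,550.

Inspection: $6,375 | Receiving: $12,550 | Finishing: $7,600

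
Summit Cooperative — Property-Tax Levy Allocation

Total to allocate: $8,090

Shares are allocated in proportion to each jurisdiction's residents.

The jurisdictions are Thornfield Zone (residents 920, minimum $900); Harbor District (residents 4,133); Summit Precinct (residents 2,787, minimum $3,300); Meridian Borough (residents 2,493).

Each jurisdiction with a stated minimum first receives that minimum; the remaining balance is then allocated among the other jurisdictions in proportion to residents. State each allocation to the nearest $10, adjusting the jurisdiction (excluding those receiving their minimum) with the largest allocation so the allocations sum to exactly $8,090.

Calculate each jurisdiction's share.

Thornfield Zone: $900 · Harbor District: $2,430 · Summit Precinct: $3,300 · Meridian Borough: $1,460

Minimums first: Thornfield Zone $900; Summit Precinct $3,300. Balance $3,890.
Balance split over remaining residents 6,626: Harbor District 2,426.41 → $2,430; Meridian Borough 1,463.59 → $1,460.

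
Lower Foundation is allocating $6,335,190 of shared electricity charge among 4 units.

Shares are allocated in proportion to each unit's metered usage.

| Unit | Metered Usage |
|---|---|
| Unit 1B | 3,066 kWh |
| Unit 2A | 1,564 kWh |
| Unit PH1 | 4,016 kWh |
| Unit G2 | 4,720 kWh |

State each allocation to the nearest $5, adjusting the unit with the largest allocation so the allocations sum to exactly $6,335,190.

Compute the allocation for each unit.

Unit 1B: $1,453,215; Unit 2A: $741,300; Unit PH1: $1,903,495; Unit G2: $2,237,180

Combined metered usage = 13,366.
Proportional shares: Unit 1B 3,066/13,366 × $6,335,190 = 1,453,216.56; Unit 2A 1,564/13,366 × $6,335,190 = 741,301.60; Unit PH1 4,016/13,366 × $6,335,190 = 1,903,495.66; Unit G2 4,720/13,366 × $6,335,190 = 2,237,176.18.
At nearest $5: Unit 1B $1,453,215; Unit 2A $741,300; Unit PH1 $1,903,495; Unit G2 $2,237,175. Sum = $6,335,185.
Difference $6,335,190 − $6,335,185 = +$5 applied to largest allocation (Unit G2): Unit G2 becomes $2,237,180.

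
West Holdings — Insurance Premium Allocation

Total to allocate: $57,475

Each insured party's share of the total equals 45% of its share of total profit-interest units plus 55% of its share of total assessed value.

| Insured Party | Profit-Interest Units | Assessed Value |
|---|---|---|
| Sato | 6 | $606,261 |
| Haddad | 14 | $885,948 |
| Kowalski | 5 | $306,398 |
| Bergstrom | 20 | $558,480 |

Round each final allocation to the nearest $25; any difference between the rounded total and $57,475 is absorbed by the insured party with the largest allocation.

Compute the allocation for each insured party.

Sato: $11,575 · Haddad: $19,950 · Kowalski: $6,975 · Bergstrom: $18,975

Totals — profit-interest units 45, assessed value 2,357,087.
Combined weights (45% profit-interest units + 55% assessed value): Sato 0.2015; Haddad 0.3467; Kowalski 0.1215; Bergstrom 0.3303.
Unrounded shares: Sato 11,579.16; Haddad 19,928.08; Kowalski 6,982.90; Bergstrom 18,984.86.
Rounded to nearest $25: Sato $11,575; Haddad $19,925; Kowalski $6,975; Bergstrom $18,975. Sum = $57,450.
Difference $57,475 − $57,450 = +$25 applied to largest allocation (Haddad): Haddad becomes $19,950.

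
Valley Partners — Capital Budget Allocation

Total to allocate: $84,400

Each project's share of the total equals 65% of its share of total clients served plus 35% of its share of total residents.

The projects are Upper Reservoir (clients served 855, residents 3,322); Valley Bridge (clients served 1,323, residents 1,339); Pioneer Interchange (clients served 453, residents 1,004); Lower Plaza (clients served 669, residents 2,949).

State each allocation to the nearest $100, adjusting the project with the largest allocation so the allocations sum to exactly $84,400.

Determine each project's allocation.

Clients served total 3,300; residents total 8,614.
Combined weights (65% clients served + 35% residents): Upper Reservoir 0.3034; Valley Bridge 0.3150; Pioneer Interchange 0.1300; Lower Plaza 0.2516.
Raw shares: Upper Reservoir 25,605.87; Valley Bridge 26,585.71; Pioneer Interchange 10,973.80; Lower Plaza 21,234.63.
Rounded to nearest $100: Upper Reservoir $25,600; Valley Bridge $26,600; Pioneer Interchange $11,000; Lower Plaza $21,200. Sum = $84,400.
Rounded total matches; no reconciliation needed.

Upper Reservoir: $25,600 · Valley Bridge: $26,600 · Pioneer Interchange: $11,000 · Lower Plaza: $21,200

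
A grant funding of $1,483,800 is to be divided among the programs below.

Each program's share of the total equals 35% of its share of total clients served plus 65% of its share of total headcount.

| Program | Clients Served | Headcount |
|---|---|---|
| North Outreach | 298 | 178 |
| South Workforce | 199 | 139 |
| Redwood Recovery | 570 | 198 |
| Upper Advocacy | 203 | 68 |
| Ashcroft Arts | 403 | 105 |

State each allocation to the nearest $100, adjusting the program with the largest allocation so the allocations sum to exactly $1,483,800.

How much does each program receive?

Totals — clients served 1,673, headcount 688.
Composite weights (35% clients served + 65% headcount): North Outreach 0.2305; South Workforce 0.1730; Redwood Recovery 0.3063; Upper Advocacy 0.1067; Ashcroft Arts 0.1835.
Pro-rata amounts: North Outreach 342,033.26; South Workforce 256,629.85; Redwood Recovery 454,503.99; Upper Advocacy 158,340.46; Ashcroft Arts 272,292.44.
Rounded to nearest $100: North Outreach $342,000; South Workforce $256,600; Redwood Recovery $454,500; Upper Advocacy $158,300; Ashcroft Arts $272,300. Sum = $1,483,700.
Difference $1,483,800 − $1,483,700 = +$100 applied to largest allocation (Redwood Recovery): Redwood Recovery becomes $454,600.

North Outreach: $342,000; South Workforce: $256,600; Redwood Recovery: $454,600; Upper Advocacy: $158,300; Ashcroft Arts: $272,300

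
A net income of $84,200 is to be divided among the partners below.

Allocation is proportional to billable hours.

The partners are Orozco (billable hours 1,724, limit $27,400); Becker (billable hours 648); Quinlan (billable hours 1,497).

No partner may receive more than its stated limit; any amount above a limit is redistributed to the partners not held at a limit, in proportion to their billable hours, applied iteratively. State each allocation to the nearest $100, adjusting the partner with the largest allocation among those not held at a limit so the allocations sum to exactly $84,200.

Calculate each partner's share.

Sum of billable hours: 3,869.
Unconstrained shares: Orozco 37,518.95; Becker 14,102.25; Quinlan 32,578.81.
Held at cap: Orozco ($27,400); balance $56,800 reallocated over remaining billable hours 2,145.
Shares after redistribution: Becker 17,159.16 → $17,200; Quinlan 39,640.84 → $39,600.

Orozco: $27,400; Becker: $17,200; Quinlan: $39,600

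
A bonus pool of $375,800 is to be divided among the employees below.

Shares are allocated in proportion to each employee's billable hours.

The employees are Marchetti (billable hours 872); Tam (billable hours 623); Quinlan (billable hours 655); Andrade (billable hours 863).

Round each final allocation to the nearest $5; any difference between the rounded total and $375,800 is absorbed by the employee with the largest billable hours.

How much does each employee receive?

Marchetti: $108,760; Tam: $77,705; Quinlan: $81,695; Andrade: $107,640

Total billable hours = 872 + 623 + 655 + 863 = 3,013.
Raw shares: Marchetti 108,761.23; Tam 77,704.41; Quinlan 81,695.65; Andrade 107,638.70.
Rounded to nearest $5: Marchetti $108,760; Tam $77,705; Quinlan $81,695; Andrade $107,640. Sum = $375,800.
Rounded total matches; no reconciliation needed.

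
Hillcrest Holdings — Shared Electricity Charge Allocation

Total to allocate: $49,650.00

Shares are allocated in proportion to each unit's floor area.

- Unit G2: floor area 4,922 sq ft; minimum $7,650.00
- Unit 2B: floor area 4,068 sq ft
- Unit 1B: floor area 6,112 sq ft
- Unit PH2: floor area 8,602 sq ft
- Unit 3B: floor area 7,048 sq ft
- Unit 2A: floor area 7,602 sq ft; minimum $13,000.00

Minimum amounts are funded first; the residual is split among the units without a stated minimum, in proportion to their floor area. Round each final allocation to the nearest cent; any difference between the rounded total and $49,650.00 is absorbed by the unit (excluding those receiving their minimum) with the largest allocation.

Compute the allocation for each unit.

Unit G2: $7,650.00 | Unit 2B: $4,567.25 | Unit 1B: $6,862.10 | Unit PH2: $9,657.68 | Unit 3B: $7,912.97 | Unit 2A: $13,000.00

Minimums first: Unit G2 $7,650.00; Unit 2A $13,000.00. Residual $29,000.00.
Residual split over remaining floor area 25,830: Unit 2B 4,567.2474 → $4,567.25; Unit 1B 6,862.0983 → $6,862.10; Unit PH2 9,657.6849 → $9,657.68; Unit 3B 7,912.9694 → $7,912.97.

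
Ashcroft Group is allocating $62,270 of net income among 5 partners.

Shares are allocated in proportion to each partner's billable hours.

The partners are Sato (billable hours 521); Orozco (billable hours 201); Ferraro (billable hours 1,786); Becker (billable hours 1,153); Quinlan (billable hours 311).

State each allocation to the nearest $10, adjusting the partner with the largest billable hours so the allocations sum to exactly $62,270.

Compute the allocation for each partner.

Combined billable hours = 521 + 201 + 1,786 + 1,153 + 311 = 3,972.
Unrounded shares: Sato 8,167.84; Orozco 3,151.13; Ferraro 27,999.55; Becker 18,075.86; Quinlan 4,875.62.
At nearest $10: Sato $8,170; Orozco $3,150; Ferraro $28,000; Becker $18,080; Quinlan $4,880. Sum = $62,280.
Difference $62,270 − $62,280 = −$10 applied to largest billable hours (Ferraro): Ferraro becomes $27,990.

Sato: $8,170 · Orozco: $3,150 · Ferraro: $27,990 · Becker: $18,080 · Quinlan: $4,880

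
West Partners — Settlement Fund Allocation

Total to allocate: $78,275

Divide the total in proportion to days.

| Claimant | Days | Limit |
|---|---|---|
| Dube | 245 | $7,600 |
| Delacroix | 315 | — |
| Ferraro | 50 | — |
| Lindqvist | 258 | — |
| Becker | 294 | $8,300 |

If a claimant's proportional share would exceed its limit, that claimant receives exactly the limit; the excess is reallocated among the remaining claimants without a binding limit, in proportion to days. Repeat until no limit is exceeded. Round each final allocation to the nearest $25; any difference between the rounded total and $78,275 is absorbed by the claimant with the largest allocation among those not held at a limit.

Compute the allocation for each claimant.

Dube: $7,600 | Delacroix: $31,550 | Ferraro: $5,000 | Lindqvist: $25,825 | Becker: $8,300

Days total: 1,162.
Pro-rata shares before constraints: Dube 16,503.77; Delacroix 21,219.13; Ferraro 3,368.12; Lindqvist 17,379.48; Becker 19,804.52.
Held at cap: Dube ($7,600), Becker ($8,300); balance $62,375 reallocated over remaining days 623.
Redistributed shares: Delacroix 31,537.92 → $31,550; Ferraro 5,006.02 → $5,000; Lindqvist 25,831.06 → $25,825.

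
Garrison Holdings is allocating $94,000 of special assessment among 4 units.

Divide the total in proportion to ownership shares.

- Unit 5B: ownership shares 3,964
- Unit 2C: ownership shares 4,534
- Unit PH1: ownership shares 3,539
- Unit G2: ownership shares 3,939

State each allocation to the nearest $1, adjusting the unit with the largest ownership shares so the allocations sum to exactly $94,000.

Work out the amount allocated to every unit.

Total ownership shares = 15,976.
Raw shares: Unit 5B 3,964/15,976 × $94,000 = 23,323.49; Unit 2C 4,534/15,976 × $94,000 = 26,677.27; Unit PH1 3,539/15,976 × $94,000 = 20,822.86; Unit G2 3,939/15,976 × $94,000 = 23,176.39.
Rounded to nearest $1: Unit 5B $23,323; Unit 2C $26,677; Unit PH1 $20,823; Unit G2 $23,176. Sum = $93,999.
Difference $94,000 − $93,999 = +$1 applied to largest ownership shares (Unit 2C): Unit 2C becomes $26,678.

Unit 5B: $23,323 · Unit 2C: $26,678 · Unit PH1: $20,823 · Unit G2: $23,176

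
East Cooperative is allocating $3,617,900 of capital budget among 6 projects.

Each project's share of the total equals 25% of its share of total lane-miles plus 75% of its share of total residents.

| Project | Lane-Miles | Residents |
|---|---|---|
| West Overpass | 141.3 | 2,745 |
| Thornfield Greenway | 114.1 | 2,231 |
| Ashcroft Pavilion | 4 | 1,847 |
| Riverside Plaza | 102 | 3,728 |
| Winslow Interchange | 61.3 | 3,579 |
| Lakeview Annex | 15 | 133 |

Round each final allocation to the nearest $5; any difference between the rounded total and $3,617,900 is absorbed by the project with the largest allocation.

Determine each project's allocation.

Lane-miles total 437.7; residents total 14,263.
Composite weights (25% lane-miles + 75% residents): West Overpass 0.2250; Thornfield Greenway 0.1825; Ashcroft Pavilion 0.0994; Riverside Plaza 0.2543; Winslow Interchange 0.2232; Lakeview Annex 0.0156.
Pro-rata amounts: West Overpass 814,201.04; Thornfield Greenway 660,209.72; Ashcroft Pavilion 359,643.12; Riverside Plaza 919,998.58; Winslow Interchange 807,548.92; Lakeview Annex 56,298.62.
At nearest $5: West Overpass $814,200; Thornfield Greenway $660,210; Ashcroft Pavilion $359,645; Riverside Plaza $920,000; Winslow Interchange $807,550; Lakeview Annex $56,300. Sum = $3,617,905.
Difference $3,617,900 − $3,617,905 = −$5 applied to largest allocation (Riverside Plaza): Riverside Plaza becomes $919,995.

West Overpass: $814,200 · Thornfield Greenway: $660,210 · Ashcroft Pavilion: $359,645 · Riverside Plaza: $919,995 · Winslow Interchange: $807,550 · Lakeview Annex: $56,300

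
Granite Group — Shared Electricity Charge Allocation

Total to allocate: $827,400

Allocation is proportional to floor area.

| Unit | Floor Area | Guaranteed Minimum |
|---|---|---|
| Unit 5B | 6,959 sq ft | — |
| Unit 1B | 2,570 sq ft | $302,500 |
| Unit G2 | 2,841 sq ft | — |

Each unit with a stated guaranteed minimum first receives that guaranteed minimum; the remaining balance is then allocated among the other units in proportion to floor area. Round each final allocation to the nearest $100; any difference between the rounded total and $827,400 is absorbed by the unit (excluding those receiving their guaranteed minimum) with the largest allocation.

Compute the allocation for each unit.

Fund the minimums — Unit 1B $302,500. Balance $524,900.
Balance split over remaining floor area 9,800: Unit 5B 372,732.56 → $372,700; Unit G2 152,167.44 → $152,200.

Unit 5B: $372,700 · Unit 1B: $302,500 · Unit G2: $152,200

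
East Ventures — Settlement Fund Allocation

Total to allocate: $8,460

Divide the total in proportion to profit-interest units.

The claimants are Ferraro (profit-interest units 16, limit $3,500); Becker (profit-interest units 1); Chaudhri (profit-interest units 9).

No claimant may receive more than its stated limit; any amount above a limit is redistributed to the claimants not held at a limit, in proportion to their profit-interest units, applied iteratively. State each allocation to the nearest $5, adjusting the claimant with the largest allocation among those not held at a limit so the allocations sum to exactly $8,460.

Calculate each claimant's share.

Profit-interest units total: 26.
Pro-rata shares before constraints: Ferraro 5,206.15; Becker 325.38; Chaudhri 2,928.46.
Held at cap: Ferraro ($3,500); residual $4,960 reallocated over remaining profit-interest units 10.
Shares after redistribution: Becker 496.00 → $495; Chaudhri 4,464.00 → $4,465.

Ferraro: $3,500 · Becker: $495 · Chaudhri: $4,465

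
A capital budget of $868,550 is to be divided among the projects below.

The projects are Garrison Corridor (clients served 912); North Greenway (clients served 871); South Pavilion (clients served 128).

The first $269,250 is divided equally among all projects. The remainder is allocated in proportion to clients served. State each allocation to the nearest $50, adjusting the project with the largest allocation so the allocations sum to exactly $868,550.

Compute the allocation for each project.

Equal tier: $269,250 ÷ 3 = $89,750 apiece.
Remainder $599,300 by clients served (total 1,911): Garrison Corridor 286,008.16 → $286,000; North Greenway 273,150.34 → $273,150; South Pavilion 40,141.50 → $40,150.
Totals: Garrison Corridor $89,750 + $286,000 = $375,750; North Greenway $89,750 + $273,150 = $362,900; South Pavilion $89,750 + $40,150 = $129,900.

Garrison Corridor: $375,750 · North Greenway: $362,900 · South Pavilion: $129,900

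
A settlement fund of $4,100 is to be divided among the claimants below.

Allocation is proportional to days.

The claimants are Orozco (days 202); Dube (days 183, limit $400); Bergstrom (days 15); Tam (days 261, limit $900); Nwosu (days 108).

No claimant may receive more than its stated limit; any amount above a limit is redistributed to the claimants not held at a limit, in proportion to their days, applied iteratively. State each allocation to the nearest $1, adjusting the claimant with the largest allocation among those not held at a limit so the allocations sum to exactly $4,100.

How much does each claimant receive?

Days total: 769.
Pro-rata shares before constraints: Orozco 1,076.98; Dube 975.68; Bergstrom 79.97; Tam 1,391.55; Nwosu 575.81.
Capped: Dube ($400), Tam ($900); remaining pool $2,800 reallocated over remaining days 325.
Remaining shares: Orozco 1,740.31 → $1,740; Bergstrom 129.23 → $129; Nwosu 930.46 → $930.
Rounding difference +$1 applied to Orozco → $1,741.

Orozco: $1,741 · Dube: $400 · Bergstrom: $129 · Tam: $900 · Nwosu: $930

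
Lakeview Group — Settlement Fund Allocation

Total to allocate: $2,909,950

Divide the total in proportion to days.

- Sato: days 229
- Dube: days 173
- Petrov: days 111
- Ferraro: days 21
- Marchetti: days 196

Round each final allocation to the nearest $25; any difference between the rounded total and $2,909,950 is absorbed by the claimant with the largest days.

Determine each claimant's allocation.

Sato: $912,850 · Dube: $689,625 · Petrov: $442,475 · Ferraro: $83,700 · Marchetti: $781,300

Sum of days: 229 + 173 + 111 + 21 + 196 = 730.
Raw shares: Sato 912,847.33; Dube 689,618.29; Petrov 442,471.85; Ferraro 83,710.89; Marchetti 781,301.64.
At nearest $25: Sato $912,850; Dube $689,625; Petrov $442,475; Ferraro $83,700; Marchetti $781,300. Sum = $2,909,950.
No rounding difference to absorb.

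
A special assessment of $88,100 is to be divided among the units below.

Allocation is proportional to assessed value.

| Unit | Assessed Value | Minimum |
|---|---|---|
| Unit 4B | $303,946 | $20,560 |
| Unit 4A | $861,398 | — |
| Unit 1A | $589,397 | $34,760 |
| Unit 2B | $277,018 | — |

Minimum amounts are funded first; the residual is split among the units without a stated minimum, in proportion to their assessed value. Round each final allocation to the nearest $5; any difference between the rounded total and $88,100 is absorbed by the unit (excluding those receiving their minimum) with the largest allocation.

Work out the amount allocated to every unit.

Minimums first: Unit 4B $20,560; Unit 1A $34,760. Residual $32,780.
Residual split over remaining assessed value 1,138,416: Unit 4A 24,803.43 → $24,805; Unit 2B 7,976.57 → $7,975.

Unit 4B: $20,560 · Unit 4A: $24,805 · Unit 1A: $34,760 · Unit 2B: $7,975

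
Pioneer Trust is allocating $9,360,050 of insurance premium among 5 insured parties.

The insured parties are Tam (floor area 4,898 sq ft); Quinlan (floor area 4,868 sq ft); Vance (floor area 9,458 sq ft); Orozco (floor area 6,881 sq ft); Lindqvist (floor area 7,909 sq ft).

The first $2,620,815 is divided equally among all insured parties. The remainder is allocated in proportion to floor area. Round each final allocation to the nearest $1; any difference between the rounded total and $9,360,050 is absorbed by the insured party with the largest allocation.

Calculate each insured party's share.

Tam: $1,494,610 · Quinlan: $1,488,666 · Vance: $2,398,087 · Orozco: $1,887,504 · Lindqvist: $2,091,183

First tranche $2,620,815 split equally: $524,163 each.
Remainder $6,739,235 by floor area (total 34,014): Tam 970,446.67 → $970,447; Quinlan 964,502.73 → $964,503; Vance 1,873,924.99 → $1,873,925; Orozco 1,363,340.86 → $1,363,341; Lindqvist 1,567,019.75 → $1,567,020.
Rounding difference −$1 on remainder applied to Vance.
Totals: Tam $524,163 + $970,447 = $1,494,610; Quinlan $524,163 + $964,503 = $1,488,666; Vance $524,163 + $1,873,924 = $2,398,087; Orozco $524,163 + $1,363,341 = $1,887,504; Lindqvist $524,163 + $1,567,020 = $2,091,183.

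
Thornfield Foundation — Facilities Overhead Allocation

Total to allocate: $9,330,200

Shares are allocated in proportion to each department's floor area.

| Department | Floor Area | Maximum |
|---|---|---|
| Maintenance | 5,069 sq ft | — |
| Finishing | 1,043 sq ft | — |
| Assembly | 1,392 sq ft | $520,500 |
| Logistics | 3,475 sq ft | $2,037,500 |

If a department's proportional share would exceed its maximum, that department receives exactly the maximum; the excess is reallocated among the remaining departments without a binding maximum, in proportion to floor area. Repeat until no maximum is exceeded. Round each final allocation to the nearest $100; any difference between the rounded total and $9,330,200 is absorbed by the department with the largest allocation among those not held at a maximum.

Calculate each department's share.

Maintenance: $5,616,500; Finishing: $1,155,700; Assembly: $520,500; Logistics: $2,037,500

Total floor area = 10,979.
Proportional shares (ignoring caps): Maintenance 4,307,749.69; Finishing 886,364.75; Assembly 1,182,952.76; Logistics 2,953,132.80.
Capped: Assembly ($520,500), Logistics ($2,037,500); remaining pool $6,772,200 reallocated over remaining floor area 6,112.
Shares after redistribution: Maintenance 5,616,538.25 → $5,616,500; Finishing 1,155,661.75 → $1,155,700.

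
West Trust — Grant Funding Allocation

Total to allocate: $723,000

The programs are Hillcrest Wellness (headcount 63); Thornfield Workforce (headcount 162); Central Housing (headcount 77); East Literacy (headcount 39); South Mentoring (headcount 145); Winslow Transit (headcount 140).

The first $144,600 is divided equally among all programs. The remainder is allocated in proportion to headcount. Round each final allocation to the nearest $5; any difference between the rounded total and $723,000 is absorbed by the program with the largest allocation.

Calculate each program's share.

Hillcrest Wellness: $82,310 | Thornfield Workforce: $173,780 | Central Housing: $95,245 | East Literacy: $60,135 | South Mentoring: $158,075 | Winslow Transit: $153,455

First tranche $144,600 split equally: $24,100 each.
Remainder $578,400 by headcount (total 626): Hillcrest Wellness 58,209.58 → $58,210; Thornfield Workforce 149,681.79 → $149,680; Central Housing 71,145.05 → $71,145; East Literacy 36,034.50 → $36,035; South Mentoring 133,974.44 → $133,975; Winslow Transit 129,354.63 → $129,355.
Totals: Hillcrest Wellness $24,100 + $58,210 = $82,310; Thornfield Workforce $24,100 + $149,680 = $173,780; Central Housing $24,100 + $71,145 = $95,245; East Literacy $24,100 + $36,035 = $60,135; South Mentoring $24,100 + $133,975 = $158,075; Winslow Transit $24,100 + $129,355 = $153,455.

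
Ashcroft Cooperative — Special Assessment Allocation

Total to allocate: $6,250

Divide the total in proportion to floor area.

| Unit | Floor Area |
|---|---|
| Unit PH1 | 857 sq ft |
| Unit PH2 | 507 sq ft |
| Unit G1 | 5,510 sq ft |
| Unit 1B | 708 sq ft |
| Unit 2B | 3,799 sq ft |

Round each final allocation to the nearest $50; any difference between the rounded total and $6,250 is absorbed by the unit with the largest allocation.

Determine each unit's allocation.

Sum of floor area: 11,381.
Proportional shares: Unit PH1 857/11,381 × $6,250 = 470.63; Unit PH2 507/11,381 × $6,250 = 278.42; Unit G1 5,510/11,381 × $6,250 = 3,025.88; Unit 1B 708/11,381 × $6,250 = 388.81; Unit 2B 3,799/11,381 × $6,250 = 2,086.26.
After rounding ($50): Unit PH1 $450; Unit PH2 $300; Unit G1 $3,050; Unit 1B $400; Unit 2B $2,100. Sum = $6,300.
Difference $6,250 − $6,300 = −$50 applied to largest allocation (Unit G1): Unit G1 becomes $3,000.

Unit PH1: $450 · Unit PH2: $300 · Unit G1: $3,000 · Unit 1B: $400 · Unit 2B: $2,100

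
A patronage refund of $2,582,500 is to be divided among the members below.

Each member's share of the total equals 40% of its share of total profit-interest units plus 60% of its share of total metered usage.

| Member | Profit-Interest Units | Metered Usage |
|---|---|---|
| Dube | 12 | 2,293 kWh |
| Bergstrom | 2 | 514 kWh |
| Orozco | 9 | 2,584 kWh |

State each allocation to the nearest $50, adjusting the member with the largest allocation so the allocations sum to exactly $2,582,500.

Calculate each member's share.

Dube: $1,198,050 · Bergstrom: $237,550 · Orozco: $1,146,900

Profit-interest units total 23; metered usage total 5,391.
Combined weights (40% profit-interest units + 60% metered usage): Dube 0.4639; Bergstrom 0.0920; Orozco 0.4441.
Pro-rata amounts: Dube 1,198,018.57; Bergstrom 237,561.76; Orozco 1,146,919.67.
At nearest $50: Dube $1,198,000; Bergstrom $237,550; Orozco $1,146,900. Sum = $2,582,450.
Difference $2,582,500 − $2,582,450 = +$50 applied to largest allocation (Dube): Dube becomes $1,198,050.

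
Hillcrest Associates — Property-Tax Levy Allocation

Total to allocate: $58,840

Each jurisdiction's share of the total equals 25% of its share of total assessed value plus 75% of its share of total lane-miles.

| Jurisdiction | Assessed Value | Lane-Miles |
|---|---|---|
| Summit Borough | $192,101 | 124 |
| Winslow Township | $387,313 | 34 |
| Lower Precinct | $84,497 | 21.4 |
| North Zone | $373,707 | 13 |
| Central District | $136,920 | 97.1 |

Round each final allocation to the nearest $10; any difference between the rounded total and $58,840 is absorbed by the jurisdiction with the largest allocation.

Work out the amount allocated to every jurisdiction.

Assessed value total 1,174,538; lane-miles total 289.5.
Combined weights (25% assessed value + 75% lane-miles): Summit Borough 0.3621; Winslow Township 0.1705; Lower Precinct 0.0734; North Zone 0.1132; Central District 0.2807.
Unrounded shares: Summit Borough 21,307.86; Winslow Township 10,033.53; Lower Precinct 4,320.36; North Zone 6,661.99; Central District 16,516.26.
Rounded to nearest $10: Summit Borough $21,310; Winslow Township $10,030; Lower Precinct $4,320; North Zone $6,660; Central District $16,520. Sum = $58,840.
No rounding difference to absorb.

Summit Borough: $21,310; Winslow Township: $10,030; Lower Precinct: $4,320; North Zone: $6,660; Central District: $16,520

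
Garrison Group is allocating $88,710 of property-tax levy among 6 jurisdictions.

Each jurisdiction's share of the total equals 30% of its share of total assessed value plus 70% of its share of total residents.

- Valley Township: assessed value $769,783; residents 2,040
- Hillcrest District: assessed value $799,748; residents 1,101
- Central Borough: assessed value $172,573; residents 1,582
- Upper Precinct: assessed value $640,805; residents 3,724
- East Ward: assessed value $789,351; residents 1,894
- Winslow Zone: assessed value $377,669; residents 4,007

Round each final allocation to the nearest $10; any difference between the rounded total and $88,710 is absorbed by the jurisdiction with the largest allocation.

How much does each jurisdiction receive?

Valley Township: $14,600 | Hillcrest District: $10,760 | Central Borough: $8,140 | Upper Precinct: $20,930 | East Ward: $14,110 | Winslow Zone: $20,170

Assessed value total 3,549,929; residents total 14,348.
Composite weights (30% assessed value + 70% residents): Valley Township 0.1646; Hillcrest District 0.1213; Central Borough 0.0918; Upper Precinct 0.2358; East Ward 0.1591; Winslow Zone 0.2274.
Unrounded shares: Valley Township 14,599.84; Hillcrest District 10,760.57; Central Borough 8,140.51; Upper Precinct 20,921.14; East Ward 14,114.66; Winslow Zone 20,173.27.
Rounded to nearest $10: Valley Township $14,600; Hillcrest District $10,760; Central Borough $8,140; Upper Precinct $20,920; East Ward $14,110; Winslow Zone $20,170. Sum = $88,700.
Difference $88,710 − $88,700 = +$10 applied to largest allocation (Upper Precinct): Upper Precinct becomes $20,930.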